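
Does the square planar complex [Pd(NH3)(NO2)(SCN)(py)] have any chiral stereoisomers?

no

Systematic placement gives 3 geometric isomers: (NH3/SCN trans, NO2/py trans); (NH3/py trans, NO2/SCN trans); (NH3/NO2 trans, SCN/py trans).
Each arrangement has an internal mirror plane or centre of symmetry, so none is chiral.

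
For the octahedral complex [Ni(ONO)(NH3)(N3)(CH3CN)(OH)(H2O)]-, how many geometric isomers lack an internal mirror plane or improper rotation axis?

15

In an octahedral complex each vertex has one trans partner and four cis neighbours.
Placing the ligands in turn and identifying arrangements related by rotation or reflection leaves 15 distinct geometric isomers.
Of these, 15 lack any improper symmetry element and so occur as enantiomeric pairs, giving 15 + 15 = 30 stereoisomers in total.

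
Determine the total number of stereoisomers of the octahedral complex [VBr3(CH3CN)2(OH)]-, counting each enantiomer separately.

In an octahedral complex each vertex has one trans partner and four cis neighbours.
The distinct arrangements are (3 in all): Br mer, CH3CN cis; Br mer, CH3CN trans; Br fac, CH3CN cis.
Each arrangement has an internal mirror plane or centre of symmetry, so none is chiral.

3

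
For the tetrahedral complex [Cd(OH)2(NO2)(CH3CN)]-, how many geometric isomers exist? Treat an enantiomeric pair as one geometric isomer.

In a tetrahedral complex all four positions are equivalent and every pair of ligands is adjacent — there is no cis/trans distinction.
Only one geometric arrangement is possible.

1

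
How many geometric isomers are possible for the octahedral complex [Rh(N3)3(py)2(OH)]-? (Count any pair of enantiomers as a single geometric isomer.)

3

Working through the distinct placements yields 3 geometric isomers: N3 mer, py trans; N3 mer, py cis; N3 fac, py cis.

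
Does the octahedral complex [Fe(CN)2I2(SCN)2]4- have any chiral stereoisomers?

The six octahedral sites form three mutually perpendicular trans pairs.
Systematic placement gives 5 geometric isomers: CN trans, I trans, SCN trans; CN trans, I cis, SCN cis; CN cis, I cis, SCN trans; CN cis, I cis, SCN cis (chiral); CN cis, I trans, SCN cis.
One of these lacks any improper symmetry element and so occurs as an enantiomeric pair, giving 5 + 1 = 6 stereoisomers in total.

yes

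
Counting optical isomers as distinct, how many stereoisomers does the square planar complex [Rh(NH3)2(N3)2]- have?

2

In a square planar complex each vertex has one trans partner and two cis neighbours.
Systematic placement gives 2 geometric isomers: NH3 cis; NH3 trans.
Each arrangement has an internal mirror plane or centre of symmetry, so none is chiral.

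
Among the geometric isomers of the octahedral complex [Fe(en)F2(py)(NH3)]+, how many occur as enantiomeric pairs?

The six octahedral sites form three mutually perpendicular trans pairs.
Each en is bidentate and must span two cis positions.
Systematic placement gives 4 geometric isomers: F trans; F cis (3 arrangements, 2 chiral).
Of these, 2 lack any improper symmetry element and so occur as enantiomeric pairs, giving 4 + 2 = 6 stereoisomers in total.

2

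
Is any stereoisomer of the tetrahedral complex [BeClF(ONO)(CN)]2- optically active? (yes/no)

In a tetrahedral complex all four positions are equivalent and every pair of ligands is adjacent — there is no cis/trans distinction.
Only one geometric arrangement is possible; it has no improper symmetry element, so it exists as a pair of enantiomers (2 stereoisomers).

yes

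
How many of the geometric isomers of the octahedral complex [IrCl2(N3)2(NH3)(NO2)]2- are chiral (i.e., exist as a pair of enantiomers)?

In an octahedral complex each vertex has one trans partner and four cis neighbours.
Working through the distinct placements yields 6 geometric isomers: Cl trans, N3 trans; Cl trans, N3 cis; Cl cis, N3 cis (3 arrangements, 2 chiral); Cl cis, N3 trans.
Of these, 2 lack any improper symmetry element and so occur as enantiomeric pairs, giving 6 + 2 = 8 stereoisomers in total.

2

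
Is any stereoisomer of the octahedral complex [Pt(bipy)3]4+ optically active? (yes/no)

Each bipy is bidentate and must span two cis positions.
Only one geometric arrangement is possible; it has no improper symmetry element, so it exists as a pair of enantiomers (2 stereoisomers).

yes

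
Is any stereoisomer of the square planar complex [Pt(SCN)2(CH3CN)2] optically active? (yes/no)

In a square planar complex each vertex has one trans partner and two cis neighbours.
The distinct arrangements are (2 in all): SCN cis; SCN trans.
Each arrangement has an internal mirror plane or centre of symmetry, so none is chiral.

no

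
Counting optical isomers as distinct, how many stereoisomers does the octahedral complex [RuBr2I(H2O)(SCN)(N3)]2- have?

15

An octahedron has six vertices in three trans pairs; every non-trans pair is cis.
Placing the ligands in turn and identifying arrangements related by rotation or reflection leaves 9 distinct geometric isomers.
Of these, 6 lack any improper symmetry element and so occur as enantiomeric pairs, giving 9 + 6 = 15 stereoisomers in total.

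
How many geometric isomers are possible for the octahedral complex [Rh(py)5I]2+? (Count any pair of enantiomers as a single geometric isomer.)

1

The six octahedral sites form three mutually perpendicular trans pairs.
Only one geometric arrangement is possible.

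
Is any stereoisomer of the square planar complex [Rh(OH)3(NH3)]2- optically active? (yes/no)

no

In a square planar complex each vertex has one trans partner and two cis neighbours.
Only one geometric arrangement is possible.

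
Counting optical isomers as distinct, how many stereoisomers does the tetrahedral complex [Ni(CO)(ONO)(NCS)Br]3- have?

Only one geometric arrangement is possible; it has no improper symmetry element, so it exists as a pair of enantiomers (2 stereoisomers).

2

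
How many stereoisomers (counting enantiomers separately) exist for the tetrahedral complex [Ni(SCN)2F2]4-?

In a tetrahedral complex all four positions are equivalent and every pair of ligands is adjacent — there is no cis/trans distinction.
Only one geometric arrangement is possible.

1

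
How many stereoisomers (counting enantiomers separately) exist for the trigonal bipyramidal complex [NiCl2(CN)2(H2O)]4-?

Exhaustive case analysis gives 5 geometric isomers.
One of these lacks any improper symmetry element and so occurs as an enantiomeric pair, giving 5 + 1 = 6 stereoisomers in total.

6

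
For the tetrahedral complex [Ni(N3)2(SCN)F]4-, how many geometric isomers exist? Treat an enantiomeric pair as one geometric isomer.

1

All four vertices of a tetrahedron are equivalent and mutually adjacent, so cis/trans isomerism cannot arise.
Only one geometric arrangement is possible.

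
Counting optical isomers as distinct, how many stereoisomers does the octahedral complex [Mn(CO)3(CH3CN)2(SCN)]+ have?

Working through the distinct placements yields 3 geometric isomers: CO mer, CH3CN trans; CO fac, CH3CN cis; CO mer, CH3CN cis.
Each arrangement has an internal mirror plane or centre of symmetry, so none is chiral.

3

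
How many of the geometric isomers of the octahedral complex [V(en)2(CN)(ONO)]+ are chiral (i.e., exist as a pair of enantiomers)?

1

An octahedron has six vertices in three trans pairs; every non-trans pair is cis.
Each en is bidentate and must span two cis positions.
Systematic placement gives 2 geometric isomers: CN and ONO mutually trans; CN and ONO mutually cis (chiral).
One of these lacks any improper symmetry element and so occurs as an enantiomeric pair, giving 2 + 1 = 3 stereoisomers in total.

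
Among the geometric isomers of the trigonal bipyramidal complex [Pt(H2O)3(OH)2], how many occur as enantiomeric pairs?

A trigonal bipyramid has two axial and three equatorial sites, which are chemically inequivalent.
Systematic placement gives 3 geometric isomers: OH both equatorial; OH one axial, one equatorial; OH both axial.
Each arrangement has an internal mirror plane or centre of symmetry, so none is chiral.

0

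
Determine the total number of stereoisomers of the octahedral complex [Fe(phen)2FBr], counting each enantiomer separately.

3

The six octahedral sites form three mutually perpendicular trans pairs.
Each phen is bidentate and must span two cis positions.
Systematic placement gives 2 geometric isomers: F and Br mutually trans; F and Br mutually cis (chiral).
One of these lacks any improper symmetry element and so occurs as an enantiomeric pair, giving 2 + 1 = 3 stereoisomers in total.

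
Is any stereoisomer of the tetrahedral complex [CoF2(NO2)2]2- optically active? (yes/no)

no

Only one geometric arrangement is possible.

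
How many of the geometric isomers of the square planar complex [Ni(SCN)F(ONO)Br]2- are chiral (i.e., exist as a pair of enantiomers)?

There are 3 geometric isomers: (Br/ONO trans, F/SCN trans); (Br/SCN trans, F/ONO trans); (Br/F trans, ONO/SCN trans).
Each arrangement has an internal mirror plane or centre of symmetry, so none is chiral.

0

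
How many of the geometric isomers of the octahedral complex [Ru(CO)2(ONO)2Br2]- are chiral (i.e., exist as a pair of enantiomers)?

1

An octahedron has six vertices in three trans pairs; every non-trans pair is cis.
There are 5 geometric isomers: CO trans, ONO trans, Br trans; CO cis, ONO cis, Br trans; CO cis, ONO trans, Br cis; CO cis, ONO cis, Br cis (chiral); CO trans, ONO cis, Br cis.
One of these lacks any improper symmetry element and so occurs as an enantiomeric pair, giving 5 + 1 = 6 stereoisomers in total.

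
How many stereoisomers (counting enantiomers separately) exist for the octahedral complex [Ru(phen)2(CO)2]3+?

3

The six octahedral sites form three mutually perpendicular trans pairs.
Each phen is bidentate and must span two cis positions.
The distinct arrangements are (2 in all): CO trans; CO cis (chiral).
One of these lacks any improper symmetry element and so occurs as an enantiomeric pair, giving 2 + 1 = 3 stereoisomers in total.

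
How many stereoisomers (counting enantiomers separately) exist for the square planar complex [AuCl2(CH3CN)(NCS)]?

A square has two trans pairs of vertices; adjacent vertices are cis.
Systematic placement gives 2 geometric isomers: Cl cis; Cl trans.
Each arrangement has an internal mirror plane or centre of symmetry, so none is chiral.

2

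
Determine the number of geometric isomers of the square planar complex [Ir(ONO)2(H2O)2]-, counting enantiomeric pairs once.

A square has two trans pairs of vertices; adjacent vertices are cis.
Working through the distinct placements yields 2 geometric isomers: ONO cis; ONO trans.

2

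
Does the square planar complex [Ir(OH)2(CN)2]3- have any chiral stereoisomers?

In a square planar complex each vertex has one trans partner and two cis neighbours.
The distinct arrangements are (2 in all): OH cis; OH trans.
Each arrangement has an internal mirror plane or centre of symmetry, so none is chiral.

no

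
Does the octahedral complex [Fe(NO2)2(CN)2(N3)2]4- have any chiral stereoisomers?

yes

The distinct arrangements are (5 in all): NO2 trans, CN trans, N3 trans; NO2 cis, CN trans, N3 cis; NO2 trans, CN cis, N3 cis; NO2 cis, CN cis, N3 cis (chiral); NO2 cis, CN cis, N3 trans.
One of these lacks any improper symmetry element and so occurs as an enantiomeric pair, giving 5 + 1 = 6 stereoisomers in total.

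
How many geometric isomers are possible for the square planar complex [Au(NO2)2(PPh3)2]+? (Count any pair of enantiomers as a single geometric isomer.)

2

Systematic placement gives 2 geometric isomers: NO2 cis; NO2 trans.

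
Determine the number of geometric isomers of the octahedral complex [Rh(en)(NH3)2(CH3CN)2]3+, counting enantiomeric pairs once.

3

Each en is bidentate and must span two cis positions.
Systematic placement gives 3 geometric isomers: NH3 cis, CH3CN trans; NH3 cis, CH3CN cis (chiral); NH3 trans, CH3CN cis.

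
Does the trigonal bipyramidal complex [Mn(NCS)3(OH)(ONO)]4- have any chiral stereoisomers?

In a trigonal bipyramid the two axial positions differ from the three equatorial ones.
There are 4 geometric isomers: OH equatorial, ONO equatorial; OH axial, ONO equatorial; OH equatorial, ONO axial; OH axial, ONO axial.
Each arrangement has an internal mirror plane or centre of symmetry, so none is chiral.

no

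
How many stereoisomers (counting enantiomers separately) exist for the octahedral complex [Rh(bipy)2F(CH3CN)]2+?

3

Each bipy is bidentate and must span two cis positions.
Systematic placement gives 2 geometric isomers: F and CH3CN mutually trans; F and CH3CN mutually cis (chiral).
One of these lacks any improper symmetry element and so occurs as an enantiomeric pair, giving 2 + 1 = 3 stereoisomers in total.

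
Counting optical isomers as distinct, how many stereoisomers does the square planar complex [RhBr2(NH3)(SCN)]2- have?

2

In a square planar complex each vertex has one trans partner and two cis neighbours.
There are 2 geometric isomers: Br cis; Br trans.
Each arrangement has an internal mirror plane or centre of symmetry, so none is chiral.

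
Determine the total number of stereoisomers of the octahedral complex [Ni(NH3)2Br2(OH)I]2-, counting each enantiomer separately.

8

An octahedron has six vertices in three trans pairs; every non-trans pair is cis.
There are 6 geometric isomers: NH3 cis, Br trans; NH3 trans, Br trans; NH3 cis, Br cis (3 arrangements, 2 chiral); NH3 trans, Br cis.
Of these, 2 lack any improper symmetry element and so occur as enantiomeric pairs, giving 6 + 2 = 8 stereoisomers in total.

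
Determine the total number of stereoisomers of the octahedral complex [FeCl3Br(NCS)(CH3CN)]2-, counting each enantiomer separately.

5

The six octahedral sites form three mutually perpendicular trans pairs.
There are 4 geometric isomers: Cl mer (3 arrangements); Cl fac (chiral).
One of these lacks any improper symmetry element and so occurs as an enantiomeric pair, giving 4 + 1 = 5 stereoisomers in total.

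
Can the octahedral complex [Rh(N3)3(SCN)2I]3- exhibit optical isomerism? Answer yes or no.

The six octahedral sites form three mutually perpendicular trans pairs.
The distinct arrangements are (3 in all): N3 mer, SCN trans; N3 fac, SCN cis; N3 mer, SCN cis.
Each arrangement has an internal mirror plane or centre of symmetry, so none is chiral.

no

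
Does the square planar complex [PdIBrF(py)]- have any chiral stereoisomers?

A square has two trans pairs of vertices; adjacent vertices are cis.
There are 3 geometric isomers: (Br/I trans, F/py trans); (Br/py trans, F/I trans); (Br/F trans, I/py trans).
Each arrangement has an internal mirror plane or centre of symmetry, so none is chiral.

no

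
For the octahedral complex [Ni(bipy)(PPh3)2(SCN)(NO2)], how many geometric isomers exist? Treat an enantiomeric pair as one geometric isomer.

In an octahedral complex each vertex has one trans partner and four cis neighbours.
Each bipy is bidentate and must span two cis positions.
The distinct arrangements are (4 in all): PPh3 cis (3 arrangements, 2 chiral); PPh3 trans.

4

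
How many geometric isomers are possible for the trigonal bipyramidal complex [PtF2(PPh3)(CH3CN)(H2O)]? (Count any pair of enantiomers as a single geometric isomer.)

7

In a trigonal bipyramid the two axial positions differ from the three equatorial ones.
Placing the ligands in turn and identifying arrangements related by rotation or reflection leaves 7 distinct geometric isomers.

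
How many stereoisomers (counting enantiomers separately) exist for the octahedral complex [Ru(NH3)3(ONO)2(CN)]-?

3

The six octahedral sites form three mutually perpendicular trans pairs.
The distinct arrangements are (3 in all): NH3 mer, ONO trans; NH3 fac, ONO cis; NH3 mer, ONO cis.
Each arrangement has an internal mirror plane or centre of symmetry, so none is chiral.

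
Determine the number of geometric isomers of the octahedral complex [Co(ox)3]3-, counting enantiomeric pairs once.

1

The six octahedral sites form three mutually perpendicular trans pairs.
Each ox is bidentate and must span two cis positions.
Only one geometric arrangement is possible; it has no improper symmetry element, so it exists as a pair of enantiomers (2 stereoisomers).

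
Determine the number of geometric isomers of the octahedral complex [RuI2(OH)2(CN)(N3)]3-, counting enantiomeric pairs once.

In an octahedral complex each vertex has one trans partner and four cis neighbours.
The distinct arrangements are (6 in all): I cis, OH trans; I cis, OH cis (3 arrangements, 2 chiral); I trans, OH trans; I trans, OH cis.

6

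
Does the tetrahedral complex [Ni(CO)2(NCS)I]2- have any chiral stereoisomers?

no

All four vertices of a tetrahedron are equivalent and mutually adjacent, so cis/trans isomerism cannot arise.
Only one geometric arrangement is possible.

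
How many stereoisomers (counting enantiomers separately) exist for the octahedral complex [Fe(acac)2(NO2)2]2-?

An octahedron has six vertices in three trans pairs; every non-trans pair is cis.
Each acac is bidentate and must span two cis positions.
The distinct arrangements are (2 in all): NO2 trans; NO2 cis (chiral).
One of these lacks any improper symmetry element and so occurs as an enantiomeric pair, giving 2 + 1 = 3 stereoisomers in total.

3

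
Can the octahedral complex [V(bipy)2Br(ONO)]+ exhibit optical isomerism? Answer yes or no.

yes

The six octahedral sites form three mutually perpendicular trans pairs.
Each bipy is bidentate and must span two cis positions.
The distinct arrangements are (2 in all): Br and ONO mutually trans; Br and ONO mutually cis (chiral).
One of these lacks any improper symmetry element and so occurs as an enantiomeric pair, giving 2 + 1 = 3 stereoisomers in total.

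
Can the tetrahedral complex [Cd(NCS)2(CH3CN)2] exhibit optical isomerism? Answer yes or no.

no

Only one geometric arrangement is possible.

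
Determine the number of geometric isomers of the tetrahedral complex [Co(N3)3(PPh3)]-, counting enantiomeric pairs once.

Only one geometric arrangement is possible.

1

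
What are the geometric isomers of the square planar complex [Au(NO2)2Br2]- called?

In a square planar complex each vertex has one trans partner and two cis neighbours.
Systematic placement gives 2 geometric isomers: NO2 cis; NO2 trans.

cis and trans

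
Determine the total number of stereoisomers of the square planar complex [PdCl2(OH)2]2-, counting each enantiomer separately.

In a square planar complex each vertex has one trans partner and two cis neighbours.
There are 2 geometric isomers: Cl cis; Cl trans.
Each arrangement has an internal mirror plane or centre of symmetry, so none is chiral.

2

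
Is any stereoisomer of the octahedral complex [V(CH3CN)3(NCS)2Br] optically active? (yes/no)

In an octahedral complex each vertex has one trans partner and four cis neighbours.
The distinct arrangements are (3 in all): CH3CN mer, NCS trans; CH3CN fac, NCS cis; CH3CN mer, NCS cis.
Each arrangement has an internal mirror plane or centre of symmetry, so none is chiral.

no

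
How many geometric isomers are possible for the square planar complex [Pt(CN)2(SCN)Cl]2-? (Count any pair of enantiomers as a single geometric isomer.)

In a square planar complex each vertex has one trans partner and two cis neighbours.
Working through the distinct placements yields 2 geometric isomers: CN cis; CN trans.

2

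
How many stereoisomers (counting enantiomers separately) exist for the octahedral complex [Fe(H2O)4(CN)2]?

2

The six octahedral sites form three mutually perpendicular trans pairs.
Working through the distinct placements yields 2 geometric isomers: CN trans; CN cis.
Each arrangement has an internal mirror plane or centre of symmetry, so none is chiral.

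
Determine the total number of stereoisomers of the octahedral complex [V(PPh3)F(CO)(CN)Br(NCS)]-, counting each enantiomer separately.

30

In an octahedral complex each vertex has one trans partner and four cis neighbours.
Systematic enumeration (placing each ligand type in turn and discarding arrangements equivalent by rotation or reflection) gives 15 geometric isomers.
Of these, 15 lack any improper symmetry element and so occur as enantiomeric pairs, giving 15 + 15 = 30 stereoisomers in total.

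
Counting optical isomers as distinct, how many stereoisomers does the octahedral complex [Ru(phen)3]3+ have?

2

In an octahedral complex each vertex has one trans partner and four cis neighbours.
Each phen is bidentate and must span two cis positions.
Only one geometric arrangement is possible; it has no improper symmetry element, so it exists as a pair of enantiomers (2 stereoisomers).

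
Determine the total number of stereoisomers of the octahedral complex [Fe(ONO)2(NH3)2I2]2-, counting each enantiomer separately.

In an octahedral complex each vertex has one trans partner and four cis neighbours.
The distinct arrangements are (5 in all): ONO trans, NH3 trans, I trans; ONO cis, NH3 cis, I trans; ONO trans, NH3 cis, I cis; ONO cis, NH3 cis, I cis (chiral); ONO cis, NH3 trans, I cis.
One of these lacks any improper symmetry element and so occurs as an enantiomeric pair, giving 5 + 1 = 6 stereoisomers in total.

6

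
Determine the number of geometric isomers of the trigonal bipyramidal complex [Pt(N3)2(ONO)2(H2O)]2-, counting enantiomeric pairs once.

5

In a trigonal bipyramid the two axial positions differ from the three equatorial ones.
Placing the ligands in turn and identifying arrangements related by rotation or reflection leaves 5 distinct geometric isomers.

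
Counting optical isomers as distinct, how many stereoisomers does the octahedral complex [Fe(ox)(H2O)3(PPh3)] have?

An octahedron has six vertices in three trans pairs; every non-trans pair is cis.
Each ox is bidentate and must span two cis positions.
Working through the distinct placements yields 2 geometric isomers: H2O mer; H2O fac.
Each arrangement has an internal mirror plane or centre of symmetry, so none is chiral.

2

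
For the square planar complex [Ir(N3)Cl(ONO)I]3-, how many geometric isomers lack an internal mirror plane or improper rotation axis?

There are 3 geometric isomers: (Cl/N3 trans, I/ONO trans); (Cl/ONO trans, I/N3 trans); (Cl/I trans, N3/ONO trans).
Each arrangement has an internal mirror plane or centre of symmetry, so none is chiral.

0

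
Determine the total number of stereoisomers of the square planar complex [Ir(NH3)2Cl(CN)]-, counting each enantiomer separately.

2

The distinct arrangements are (2 in all): NH3 cis; NH3 trans.
Each arrangement has an internal mirror plane or centre of symmetry, so none is chiral.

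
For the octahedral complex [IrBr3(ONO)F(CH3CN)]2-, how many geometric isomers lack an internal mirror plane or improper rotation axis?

1

Working through the distinct placements yields 4 geometric isomers: Br mer (3 arrangements); Br fac (chiral).
One of these lacks any improper symmetry element and so occurs as an enantiomeric pair, giving 4 + 1 = 5 stereoisomers in total.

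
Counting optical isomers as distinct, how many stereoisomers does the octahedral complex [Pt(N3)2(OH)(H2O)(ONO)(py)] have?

The six octahedral sites form three mutually perpendicular trans pairs.
Placing the ligands in turn and identifying arrangements related by rotation or reflection leaves 9 distinct geometric isomers.
Of these, 6 lack any improper symmetry element and so occur as enantiomeric pairs, giving 9 + 6 = 15 stereoisomers in total.

15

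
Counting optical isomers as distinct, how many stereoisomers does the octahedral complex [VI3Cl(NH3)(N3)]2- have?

There are 4 geometric isomers: I mer (3 arrangements); I fac (chiral).
One of these lacks any improper symmetry element and so occurs as an enantiomeric pair, giving 4 + 1 = 5 stereoisomers in total.

5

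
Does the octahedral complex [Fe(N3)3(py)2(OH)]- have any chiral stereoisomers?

no

Systematic placement gives 3 geometric isomers: N3 mer, py trans; N3 mer, py cis; N3 fac, py cis.
Each arrangement has an internal mirror plane or centre of symmetry, so none is chiral.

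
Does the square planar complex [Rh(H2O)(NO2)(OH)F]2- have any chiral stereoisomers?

In a square planar complex each vertex has one trans partner and two cis neighbours.
The distinct arrangements are (3 in all): (F/NO2 trans, H2O/OH trans); (F/OH trans, H2O/NO2 trans); (F/H2O trans, NO2/OH trans).
Each arrangement has an internal mirror plane or centre of symmetry, so none is chiral.

no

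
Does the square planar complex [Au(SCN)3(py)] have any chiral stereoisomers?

no

A square has two trans pairs of vertices; adjacent vertices are cis.
Only one geometric arrangement is possible.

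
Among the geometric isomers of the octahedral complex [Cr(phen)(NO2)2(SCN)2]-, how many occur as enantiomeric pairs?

1

The six octahedral sites form three mutually perpendicular trans pairs.
Each phen is bidentate and must span two cis positions.
Working through the distinct placements yields 3 geometric isomers: NO2 trans, SCN cis; NO2 cis, SCN cis (chiral); NO2 cis, SCN trans.
One of these lacks any improper symmetry element and so occurs as an enantiomeric pair, giving 3 + 1 = 4 stereoisomers in total.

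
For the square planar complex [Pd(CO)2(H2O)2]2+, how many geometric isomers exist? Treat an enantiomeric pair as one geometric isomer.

2

A square has two trans pairs of vertices; adjacent vertices are cis.
The distinct arrangements are (2 in all): CO cis; CO trans.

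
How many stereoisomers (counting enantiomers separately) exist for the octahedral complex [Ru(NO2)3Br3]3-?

In an octahedral complex each vertex has one trans partner and four cis neighbours.
Working through the distinct placements yields 2 geometric isomers: NO2 mer; NO2 fac.
Each arrangement has an internal mirror plane or centre of symmetry, so none is chiral.

2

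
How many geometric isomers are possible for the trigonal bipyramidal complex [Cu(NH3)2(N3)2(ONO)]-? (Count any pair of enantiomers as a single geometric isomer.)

5

A trigonal bipyramid has two axial and three equatorial sites, which are chemically inequivalent.
Systematic enumeration (placing each ligand type in turn and discarding arrangements equivalent by rotation or reflection) gives 5 geometric isomers.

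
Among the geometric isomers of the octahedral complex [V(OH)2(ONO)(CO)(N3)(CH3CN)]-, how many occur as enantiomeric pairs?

6

Placing the ligands in turn and identifying arrangements related by rotation or reflection leaves 9 distinct geometric isomers.
Of these, 6 lack any improper symmetry element and so occur as enantiomeric pairs, giving 9 + 6 = 15 stereoisomers in total.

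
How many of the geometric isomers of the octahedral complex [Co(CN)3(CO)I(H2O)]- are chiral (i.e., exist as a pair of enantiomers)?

1

The six octahedral sites form three mutually perpendicular trans pairs.
There are 4 geometric isomers: CN mer (3 arrangements); CN fac (chiral).
One of these lacks any improper symmetry element and so occurs as an enantiomeric pair, giving 4 + 1 = 5 stereoisomers in total.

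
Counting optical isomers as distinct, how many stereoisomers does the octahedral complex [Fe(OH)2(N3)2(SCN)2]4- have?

The six octahedral sites form three mutually perpendicular trans pairs.
Working through the distinct placements yields 5 geometric isomers: OH trans, N3 trans, SCN trans; OH cis, N3 trans, SCN cis; OH cis, N3 cis, SCN trans; OH cis, N3 cis, SCN cis (chiral); OH trans, N3 cis, SCN cis.
One of these lacks any improper symmetry element and so occurs as an enantiomeric pair, giving 5 + 1 = 6 stereoisomers in total.

6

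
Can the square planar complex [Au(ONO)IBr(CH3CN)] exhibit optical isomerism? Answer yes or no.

A square has two trans pairs of vertices; adjacent vertices are cis.
The distinct arrangements are (3 in all): (Br/I trans, CH3CN/ONO trans); (Br/ONO trans, CH3CN/I trans); (Br/CH3CN trans, I/ONO trans).
Each arrangement has an internal mirror plane or centre of symmetry, so none is chiral.

no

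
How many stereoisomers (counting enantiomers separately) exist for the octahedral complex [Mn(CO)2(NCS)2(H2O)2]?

Systematic placement gives 5 geometric isomers: CO trans, NCS trans, H2O trans; CO trans, NCS cis, H2O cis; CO cis, NCS trans, H2O cis; CO cis, NCS cis, H2O cis (chiral); CO cis, NCS cis, H2O trans.
One of these lacks any improper symmetry element and so occurs as an enantiomeric pair, giving 5 + 1 = 6 stereoisomers in total.

6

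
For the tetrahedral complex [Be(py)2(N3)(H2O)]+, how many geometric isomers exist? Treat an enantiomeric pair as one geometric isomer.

1

In a tetrahedral complex all four positions are equivalent and every pair of ligands is adjacent — there is no cis/trans distinction.
Only one geometric arrangement is possible.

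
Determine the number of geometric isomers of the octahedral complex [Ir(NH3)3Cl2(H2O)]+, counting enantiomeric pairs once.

In an octahedral complex each vertex has one trans partner and four cis neighbours.
Systematic placement gives 3 geometric isomers: NH3 mer, Cl trans; NH3 mer, Cl cis; NH3 fac, Cl cis.

3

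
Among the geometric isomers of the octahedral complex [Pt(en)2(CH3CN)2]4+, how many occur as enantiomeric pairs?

The six octahedral sites form three mutually perpendicular trans pairs.
Each en is bidentate and must span two cis positions.
Working through the distinct placements yields 2 geometric isomers: CH3CN trans; CH3CN cis (chiral).
One of these lacks any improper symmetry element and so occurs as an enantiomeric pair, giving 2 + 1 = 3 stereoisomers in total.

1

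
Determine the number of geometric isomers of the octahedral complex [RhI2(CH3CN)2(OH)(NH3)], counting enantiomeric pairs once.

The distinct arrangements are (6 in all): I trans, CH3CN trans; I cis, CH3CN trans; I cis, CH3CN cis (3 arrangements, 2 chiral); I trans, CH3CN cis.

6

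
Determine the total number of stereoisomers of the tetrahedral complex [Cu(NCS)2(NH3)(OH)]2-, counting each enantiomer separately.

1

In a tetrahedral complex all four positions are equivalent and every pair of ligands is adjacent — there is no cis/trans distinction.
Only one geometric arrangement is possible.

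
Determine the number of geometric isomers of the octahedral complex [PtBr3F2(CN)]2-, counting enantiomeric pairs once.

An octahedron has six vertices in three trans pairs; every non-trans pair is cis.
Working through the distinct placements yields 3 geometric isomers: Br mer, F trans; Br mer, F cis; Br fac, F cis.

3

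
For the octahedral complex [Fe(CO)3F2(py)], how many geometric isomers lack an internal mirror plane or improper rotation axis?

In an octahedral complex each vertex has one trans partner and four cis neighbours.
Working through the distinct placements yields 3 geometric isomers: CO mer, F cis; CO mer, F trans; CO fac, F cis.
Each arrangement has an internal mirror plane or centre of symmetry, so none is chiral.

0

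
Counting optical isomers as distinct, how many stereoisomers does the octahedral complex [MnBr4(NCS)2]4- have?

The distinct arrangements are (2 in all): NCS trans; NCS cis.
Each arrangement has an internal mirror plane or centre of symmetry, so none is chiral.

2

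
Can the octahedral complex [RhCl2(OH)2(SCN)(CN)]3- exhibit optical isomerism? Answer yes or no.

In an octahedral complex each vertex has one trans partner and four cis neighbours.
There are 6 geometric isomers: Cl cis, OH cis (3 arrangements, 2 chiral); Cl cis, OH trans; Cl trans, OH cis; Cl trans, OH trans.
Of these, 2 lack any improper symmetry element and so occur as enantiomeric pairs, giving 6 + 2 = 8 stereoisomers in total.

yes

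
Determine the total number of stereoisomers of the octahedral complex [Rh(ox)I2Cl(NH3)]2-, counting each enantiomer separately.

In an octahedral complex each vertex has one trans partner and four cis neighbours.
Each ox is bidentate and must span two cis positions.
Systematic placement gives 4 geometric isomers: I cis (3 arrangements, 2 chiral); I trans.
Of these, 2 lack any improper symmetry element and so occur as enantiomeric pairs, giving 4 + 2 = 6 stereoisomers in total.

6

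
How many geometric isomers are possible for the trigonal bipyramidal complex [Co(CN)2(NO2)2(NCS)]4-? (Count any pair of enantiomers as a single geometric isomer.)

5

A trigonal bipyramid has two axial and three equatorial sites, which are chemically inequivalent.
Placing the ligands in turn and identifying arrangements related by rotation or reflection leaves 5 distinct geometric isomers.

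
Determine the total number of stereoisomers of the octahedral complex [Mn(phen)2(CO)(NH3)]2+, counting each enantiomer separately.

3

In an octahedral complex each vertex has one trans partner and four cis neighbours.
Each phen is bidentate and must span two cis positions.
There are 2 geometric isomers: CO and NH3 mutually trans; CO and NH3 mutually cis (chiral).
One of these lacks any improper symmetry element and so occurs as an enantiomeric pair, giving 2 + 1 = 3 stereoisomers in total.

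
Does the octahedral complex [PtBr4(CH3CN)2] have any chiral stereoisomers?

no

Working through the distinct placements yields 2 geometric isomers: CH3CN trans; CH3CN cis.
Each arrangement has an internal mirror plane or centre of symmetry, so none is chiral.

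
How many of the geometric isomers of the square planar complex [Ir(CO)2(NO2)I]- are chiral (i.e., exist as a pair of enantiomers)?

0

A square has two trans pairs of vertices; adjacent vertices are cis.
Systematic placement gives 2 geometric isomers: CO cis; CO trans.
Each arrangement has an internal mirror plane or centre of symmetry, so none is chiral.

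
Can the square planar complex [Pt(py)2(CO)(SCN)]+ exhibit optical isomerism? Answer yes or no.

no

A square has two trans pairs of vertices; adjacent vertices are cis.
Systematic placement gives 2 geometric isomers: py cis; py trans.
Each arrangement has an internal mirror plane or centre of symmetry, so none is chiral.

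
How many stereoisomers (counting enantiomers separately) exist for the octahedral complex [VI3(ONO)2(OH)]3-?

3

The six octahedral sites form three mutually perpendicular trans pairs.
The distinct arrangements are (3 in all): I mer, ONO trans; I mer, ONO cis; I fac, ONO cis.
Each arrangement has an internal mirror plane or centre of symmetry, so none is chiral.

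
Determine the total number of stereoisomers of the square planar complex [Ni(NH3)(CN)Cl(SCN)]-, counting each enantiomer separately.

3

A square has two trans pairs of vertices; adjacent vertices are cis.
There are 3 geometric isomers: (CN/NH3 trans, Cl/SCN trans); (CN/SCN trans, Cl/NH3 trans); (CN/Cl trans, NH3/SCN trans).
Each arrangement has an internal mirror plane or centre of symmetry, so none is chiral.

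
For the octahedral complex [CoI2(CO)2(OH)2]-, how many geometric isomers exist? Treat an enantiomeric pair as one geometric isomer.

An octahedron has six vertices in three trans pairs; every non-trans pair is cis.
Working through the distinct placements yields 5 geometric isomers: I trans, CO trans, OH trans; I cis, CO trans, OH cis; I cis, CO cis, OH trans; I cis, CO cis, OH cis (chiral); I trans, CO cis, OH cis.

5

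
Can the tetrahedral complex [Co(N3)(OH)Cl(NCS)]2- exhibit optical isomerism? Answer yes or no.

All four vertices of a tetrahedron are equivalent and mutually adjacent, so cis/trans isomerism cannot arise.
Only one geometric arrangement is possible; it has no improper symmetry element, so it exists as a pair of enantiomers (2 stereoisomers).

yes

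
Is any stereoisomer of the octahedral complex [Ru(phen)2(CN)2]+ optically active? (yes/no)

An octahedron has six vertices in three trans pairs; every non-trans pair is cis.
Each phen is bidentate and must span two cis positions.
The distinct arrangements are (2 in all): CN trans; CN cis (chiral).
One of these lacks any improper symmetry element and so occurs as an enantiomeric pair, giving 2 + 1 = 3 stereoisomers in total.

yes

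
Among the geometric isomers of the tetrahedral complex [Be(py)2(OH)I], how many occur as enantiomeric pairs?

Only one geometric arrangement is possible.

0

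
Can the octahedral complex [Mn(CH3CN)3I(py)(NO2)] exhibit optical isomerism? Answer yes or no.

In an octahedral complex each vertex has one trans partner and four cis neighbours.
Working through the distinct placements yields 4 geometric isomers: CH3CN mer (3 arrangements); CH3CN fac (chiral).
One of these lacks any improper symmetry element and so occurs as an enantiomeric pair, giving 4 + 1 = 5 stereoisomers in total.

yes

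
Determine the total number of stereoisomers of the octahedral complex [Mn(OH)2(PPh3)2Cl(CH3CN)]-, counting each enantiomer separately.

8

In an octahedral complex each vertex has one trans partner and four cis neighbours.
There are 6 geometric isomers: OH trans, PPh3 trans; OH cis, PPh3 cis (3 arrangements, 2 chiral); OH cis, PPh3 trans; OH trans, PPh3 cis.
Of these, 2 lack any improper symmetry element and so occur as enantiomeric pairs, giving 6 + 2 = 8 stereoisomers in total.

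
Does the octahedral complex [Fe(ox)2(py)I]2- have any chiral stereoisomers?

The six octahedral sites form three mutually perpendicular trans pairs.
Each ox is bidentate and must span two cis positions.
Working through the distinct placements yields 2 geometric isomers: py and I mutually cis (chiral); py and I mutually trans.
One of these lacks any improper symmetry element and so occurs as an enantiomeric pair, giving 2 + 1 = 3 stereoisomers in total.

yes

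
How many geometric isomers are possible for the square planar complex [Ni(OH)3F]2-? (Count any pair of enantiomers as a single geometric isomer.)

In a square planar complex each vertex has one trans partner and two cis neighbours.
Only one geometric arrangement is possible.

1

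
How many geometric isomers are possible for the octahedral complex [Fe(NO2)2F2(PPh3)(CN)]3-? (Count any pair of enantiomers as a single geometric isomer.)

6

There are 6 geometric isomers: NO2 cis, F cis (3 arrangements, 2 chiral); NO2 trans, F cis; NO2 cis, F trans; NO2 trans, F trans.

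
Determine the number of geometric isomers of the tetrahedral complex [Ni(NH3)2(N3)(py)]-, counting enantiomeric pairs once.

Only one geometric arrangement is possible.

1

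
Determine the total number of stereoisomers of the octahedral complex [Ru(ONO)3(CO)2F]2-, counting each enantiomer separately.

3

The six octahedral sites form three mutually perpendicular trans pairs.
Systematic placement gives 3 geometric isomers: ONO mer, CO trans; ONO mer, CO cis; ONO fac, CO cis.
Each arrangement has an internal mirror plane or centre of symmetry, so none is chiral.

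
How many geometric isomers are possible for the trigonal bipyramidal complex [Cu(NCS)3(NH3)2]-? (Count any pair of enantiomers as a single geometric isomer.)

A trigonal bipyramid has two axial and three equatorial sites, which are chemically inequivalent.
Systematic placement gives 3 geometric isomers: NH3 both equatorial; NH3 one axial, one equatorial; NH3 both axial.

3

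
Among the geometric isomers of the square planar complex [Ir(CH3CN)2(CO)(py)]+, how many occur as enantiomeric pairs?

There are 2 geometric isomers: CH3CN cis; CH3CN trans.
Each arrangement has an internal mirror plane or centre of symmetry, so none is chiral.

0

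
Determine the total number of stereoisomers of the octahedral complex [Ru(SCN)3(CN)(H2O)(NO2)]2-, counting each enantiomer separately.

The six octahedral sites form three mutually perpendicular trans pairs.
The distinct arrangements are (4 in all): SCN mer (3 arrangements); SCN fac (chiral).
One of these lacks any improper symmetry element and so occurs as an enantiomeric pair, giving 4 + 1 = 5 stereoisomers in total.

5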